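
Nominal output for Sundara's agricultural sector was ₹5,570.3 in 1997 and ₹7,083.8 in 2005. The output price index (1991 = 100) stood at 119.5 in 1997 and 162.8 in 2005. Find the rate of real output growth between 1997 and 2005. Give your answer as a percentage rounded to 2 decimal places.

-6.65%

Deflate each year: 1997 → 5570.3/1.195 = 4661.34; 2005 → 7083.8/1.628 = 4351.23.
So real output changed by 4351.23/4661.34 − 1 = -0.0665, i.e. -6.65%.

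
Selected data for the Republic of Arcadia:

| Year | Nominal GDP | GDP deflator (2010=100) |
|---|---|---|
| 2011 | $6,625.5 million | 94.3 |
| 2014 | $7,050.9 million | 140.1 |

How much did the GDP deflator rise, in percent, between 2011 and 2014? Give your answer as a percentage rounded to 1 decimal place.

Price-level change = 140.1 / 94.3 − 1 = 0.4857.

48.6%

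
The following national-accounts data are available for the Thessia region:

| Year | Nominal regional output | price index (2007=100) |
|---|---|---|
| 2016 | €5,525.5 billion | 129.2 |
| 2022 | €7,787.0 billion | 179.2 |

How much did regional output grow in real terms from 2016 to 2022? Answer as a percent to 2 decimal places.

Real regional output 2016 = 5525.5 / 1.292 = 4276.70.
Real regional output 2022 = 7787.0 / 1.792 = 4345.42.
Real growth = 4345.42 / 4276.70 − 1 = 0.0161.

1.61%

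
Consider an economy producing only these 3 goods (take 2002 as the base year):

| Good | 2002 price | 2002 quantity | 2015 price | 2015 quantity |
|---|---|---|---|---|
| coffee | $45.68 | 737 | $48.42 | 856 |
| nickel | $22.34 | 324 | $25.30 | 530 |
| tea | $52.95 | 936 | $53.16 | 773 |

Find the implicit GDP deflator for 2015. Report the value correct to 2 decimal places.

Nominal GDP 2015 = 48.42·856 + 25.30·530 + 53.16·773 = 95949.20.
Real GDP 2015 (at 2002 prices) = 45.68·856 + 22.34·530 + 52.95·773 = 91872.63.
Deflator = Nominal/Real × 100 = 95949.20/91872.63 × 100 = 104.437.

104.44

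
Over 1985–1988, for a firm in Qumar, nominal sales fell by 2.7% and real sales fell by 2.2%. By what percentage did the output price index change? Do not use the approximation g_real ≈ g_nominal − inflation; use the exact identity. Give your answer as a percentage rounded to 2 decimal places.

(1 + g_nom) = (1 + g_real)(1 + π), so π = 0.9730 / 0.9780 − 1 = -0.00511.

-0.51%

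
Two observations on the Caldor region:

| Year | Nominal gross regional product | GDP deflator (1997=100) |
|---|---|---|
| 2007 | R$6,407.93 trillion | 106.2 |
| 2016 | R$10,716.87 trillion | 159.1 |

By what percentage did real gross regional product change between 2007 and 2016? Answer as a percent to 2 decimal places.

11.64%

Deflate each year: 2007 → 6407.93/1.062 = 6033.83; 2016 → 10716.87/1.591 = 6735.93.
So real gross regional product changed by 6735.93/6033.83 − 1 = 0.1164, i.e. 11.64%.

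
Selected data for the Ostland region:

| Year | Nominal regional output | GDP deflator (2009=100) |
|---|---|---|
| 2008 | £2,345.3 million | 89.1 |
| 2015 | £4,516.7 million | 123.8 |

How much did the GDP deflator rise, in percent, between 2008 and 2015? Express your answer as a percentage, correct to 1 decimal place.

38.9%

Price-level change = 123.8 / 89.1 − 1 = 0.3895.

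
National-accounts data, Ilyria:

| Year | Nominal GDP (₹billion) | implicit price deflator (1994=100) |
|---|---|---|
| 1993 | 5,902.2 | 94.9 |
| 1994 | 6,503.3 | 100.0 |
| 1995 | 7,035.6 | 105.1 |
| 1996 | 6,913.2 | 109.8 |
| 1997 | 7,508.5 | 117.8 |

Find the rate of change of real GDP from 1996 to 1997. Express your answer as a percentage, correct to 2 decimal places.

Real GDP 1996 = 6913.2/1.098 = 6296.17.
Real GDP 1997 = 7508.5/1.178 = 6373.94.
Change = 6373.94/6296.17 − 1 = 0.0124.

1.24%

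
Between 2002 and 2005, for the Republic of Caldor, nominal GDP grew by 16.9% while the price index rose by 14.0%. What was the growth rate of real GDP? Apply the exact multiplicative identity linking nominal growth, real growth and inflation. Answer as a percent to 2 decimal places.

2.54%

(1 + g_nom) = (1 + g_real)(1 + π), so g_real = 1.1690 / 1.1400 − 1 = 0.02544.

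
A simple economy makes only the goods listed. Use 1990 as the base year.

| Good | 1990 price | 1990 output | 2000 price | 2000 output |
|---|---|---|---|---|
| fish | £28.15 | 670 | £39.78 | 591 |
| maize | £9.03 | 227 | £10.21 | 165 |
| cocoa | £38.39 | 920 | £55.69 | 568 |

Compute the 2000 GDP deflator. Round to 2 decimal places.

Nominal GDP 2000 = 39.78·591 + 10.21·165 + 55.69·568 = 56826.55.
Real GDP 2000 (at 1990 prices) = 28.15·591 + 9.03·165 + 38.39·568 = 39932.12.
Deflator = Nominal/Real × 100 = 56826.55/39932.12 × 100 = 142.308.

142.31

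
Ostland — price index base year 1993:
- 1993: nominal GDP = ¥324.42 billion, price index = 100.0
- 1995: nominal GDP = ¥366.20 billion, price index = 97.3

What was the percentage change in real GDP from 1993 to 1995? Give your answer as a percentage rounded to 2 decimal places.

Real GDP 1993 = 324.42 / 1.000 = 324.42.
Real GDP 1995 = 366.20 / 0.973 = 376.36.
Real growth = 376.36 / 324.42 − 1 = 0.1601.

16.01%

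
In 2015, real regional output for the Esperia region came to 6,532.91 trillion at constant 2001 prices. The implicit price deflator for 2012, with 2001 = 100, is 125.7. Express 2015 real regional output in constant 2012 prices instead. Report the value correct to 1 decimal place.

8,211.9 trillion

Real regional output in 2012 prices = Real regional output in 2001 prices × (P_2012/P_2001) = 6532.91 × 1.257 = 8211.87.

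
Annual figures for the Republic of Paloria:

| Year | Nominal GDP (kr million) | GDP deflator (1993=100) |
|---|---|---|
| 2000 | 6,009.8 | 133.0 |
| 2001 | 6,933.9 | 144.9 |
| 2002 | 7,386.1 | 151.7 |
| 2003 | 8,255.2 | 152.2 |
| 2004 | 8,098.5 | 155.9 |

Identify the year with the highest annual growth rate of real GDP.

2003

2001: real = 6933.9/1.449 = 4785.30; growth vs 2000 (4518.65) = 5.90%.
2002: real = 7386.1/1.517 = 4868.89; growth vs 2001 (4785.30) = 1.75%.
2003: real = 8255.2/1.522 = 5423.92; growth vs 2002 (4868.89) = 11.40%.
2004: real = 8098.5/1.559 = 5194.68; growth vs 2003 (5423.92) = -4.23%.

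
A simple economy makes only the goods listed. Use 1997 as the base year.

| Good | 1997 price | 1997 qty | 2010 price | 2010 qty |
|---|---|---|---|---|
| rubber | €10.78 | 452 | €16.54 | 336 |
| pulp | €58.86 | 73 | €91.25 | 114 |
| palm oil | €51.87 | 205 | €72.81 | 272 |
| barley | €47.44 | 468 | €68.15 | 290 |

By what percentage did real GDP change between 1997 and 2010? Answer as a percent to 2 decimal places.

Real GDP 1997 = Nominal GDP 1997 = 10.78·452 + 58.86·73 + 51.87·205 + 47.44·468 = 42004.61.
Real GDP 2010 (at 1997 prices) = 10.78·336 + 58.86·114 + 51.87·272 + 47.44·290 = 38198.36.
Real growth = 38198.36/42004.61 − 1 = -0.0906.

-9.06%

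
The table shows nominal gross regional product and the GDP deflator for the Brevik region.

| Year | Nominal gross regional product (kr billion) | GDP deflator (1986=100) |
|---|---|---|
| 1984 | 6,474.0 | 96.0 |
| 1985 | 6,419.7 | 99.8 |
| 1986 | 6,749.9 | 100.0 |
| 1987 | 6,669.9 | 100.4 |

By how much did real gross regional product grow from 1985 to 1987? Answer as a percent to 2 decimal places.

Real gross regional product 1985 = 6419.7/0.998 = 6432.57.
Real gross regional product 1987 = 6669.9/1.004 = 6643.33.
Change = 6643.33/6432.57 − 1 = 0.0328.

3.28%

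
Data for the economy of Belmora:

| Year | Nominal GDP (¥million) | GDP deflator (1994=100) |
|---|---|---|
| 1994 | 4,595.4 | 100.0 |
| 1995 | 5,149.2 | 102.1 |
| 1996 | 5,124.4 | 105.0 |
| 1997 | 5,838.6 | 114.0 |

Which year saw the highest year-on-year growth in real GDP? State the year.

1995: real = 5149.2/1.021 = 5043.29; growth vs 1994 (4595.40) = 9.75%.
1996: real = 5124.4/1.050 = 4880.38; growth vs 1995 (5043.29) = -3.23%.
1997: real = 5838.6/1.140 = 5121.58; growth vs 1996 (4880.38) = 4.94%.

1995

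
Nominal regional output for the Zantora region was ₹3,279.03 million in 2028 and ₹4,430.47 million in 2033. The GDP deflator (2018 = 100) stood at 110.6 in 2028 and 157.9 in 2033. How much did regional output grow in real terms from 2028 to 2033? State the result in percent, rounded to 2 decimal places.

Real regional output 2028 = 3279.03 / 1.106 = 2964.76.
Real regional output 2033 = 4430.47 / 1.579 = 2805.87.
Real growth = 2805.87 / 2964.76 − 1 = -0.0536.

-5.36%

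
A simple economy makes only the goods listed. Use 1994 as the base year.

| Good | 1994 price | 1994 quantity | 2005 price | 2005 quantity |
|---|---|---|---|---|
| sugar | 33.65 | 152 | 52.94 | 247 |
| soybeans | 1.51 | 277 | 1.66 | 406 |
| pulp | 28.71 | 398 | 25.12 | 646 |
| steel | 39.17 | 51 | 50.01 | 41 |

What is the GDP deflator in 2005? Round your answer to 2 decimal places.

Nominal GDP 2005 = 52.94·247 + 1.66·406 + 25.12·646 + 50.01·41 = 32028.07.
Real GDP 2005 (at 1994 prices) = 33.65·247 + 1.51·406 + 28.71·646 + 39.17·41 = 29077.24.
Deflator = Nominal/Real × 100 = 32028.07/29077.24 × 100 = 110.148.

110.15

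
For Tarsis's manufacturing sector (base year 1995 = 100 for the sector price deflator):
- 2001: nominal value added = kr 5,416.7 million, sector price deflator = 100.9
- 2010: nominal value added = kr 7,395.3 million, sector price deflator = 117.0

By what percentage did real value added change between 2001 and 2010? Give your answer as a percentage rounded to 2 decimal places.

Real value added 2001 = 5416.7 / 1.009 = 5368.38.
Real value added 2010 = 7395.3 / 1.170 = 6320.77.
Real growth = 6320.77 / 5368.38 − 1 = 0.1774.

17.74%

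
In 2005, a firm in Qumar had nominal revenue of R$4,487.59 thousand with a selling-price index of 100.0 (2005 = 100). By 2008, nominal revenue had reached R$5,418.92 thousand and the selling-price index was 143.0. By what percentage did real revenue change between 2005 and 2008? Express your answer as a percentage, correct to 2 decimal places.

Deflate each year: 2005 → 4487.59/1.000 = 4487.59; 2008 → 5418.92/1.430 = 3789.45.
So real revenue changed by 3789.45/4487.59 − 1 = -0.1556, i.e. -15.56%.

-15.56%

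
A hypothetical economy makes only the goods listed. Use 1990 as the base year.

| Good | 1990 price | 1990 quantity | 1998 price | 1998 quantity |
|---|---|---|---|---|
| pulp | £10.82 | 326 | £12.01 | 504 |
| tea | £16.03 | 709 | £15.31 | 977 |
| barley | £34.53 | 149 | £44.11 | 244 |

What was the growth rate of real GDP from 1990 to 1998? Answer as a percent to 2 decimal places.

Real GDP 1990 = Nominal GDP 1990 = 10.82·326 + 16.03·709 + 34.53·149 = 20037.56.
Real GDP 1998 (at 1990 prices) = 10.82·504 + 16.03·977 + 34.53·244 = 29539.91.
Real growth = 29539.91/20037.56 − 1 = 0.4742.

47.42%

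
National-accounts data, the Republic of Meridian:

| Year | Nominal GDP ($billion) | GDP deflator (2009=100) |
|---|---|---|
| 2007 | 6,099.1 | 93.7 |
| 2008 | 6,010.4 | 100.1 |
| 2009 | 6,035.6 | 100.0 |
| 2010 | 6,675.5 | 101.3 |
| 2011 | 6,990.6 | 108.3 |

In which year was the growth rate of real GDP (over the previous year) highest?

2008: real = 6010.4/1.001 = 6004.40; growth vs 2007 (6509.18) = -7.75%.
2009: real = 6035.6/1.000 = 6035.60; growth vs 2008 (6004.40) = 0.52%.
2010: real = 6675.5/1.013 = 6589.83; growth vs 2009 (6035.60) = 9.18%.
2011: real = 6990.6/1.083 = 6454.85; growth vs 2010 (6589.83) = -2.05%.

2010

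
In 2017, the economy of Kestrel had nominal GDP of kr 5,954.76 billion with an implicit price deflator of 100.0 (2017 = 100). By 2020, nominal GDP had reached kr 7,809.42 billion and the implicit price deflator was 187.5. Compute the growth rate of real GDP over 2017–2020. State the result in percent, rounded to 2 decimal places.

Deflate each year: 2017 → 5954.76/1.000 = 5954.76; 2020 → 7809.42/1.875 = 4165.02.
So real GDP changed by 4165.02/5954.76 − 1 = -0.3006, i.e. -30.06%.

-30.06%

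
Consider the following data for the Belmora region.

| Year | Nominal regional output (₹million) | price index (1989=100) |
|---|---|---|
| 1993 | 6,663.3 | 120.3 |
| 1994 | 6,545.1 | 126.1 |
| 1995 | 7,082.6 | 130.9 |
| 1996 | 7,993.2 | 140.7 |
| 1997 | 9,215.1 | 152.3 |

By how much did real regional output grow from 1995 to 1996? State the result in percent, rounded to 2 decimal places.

5.00%

Real regional output 1995 = 7082.6/1.309 = 5410.70.
Real regional output 1996 = 7993.2/1.407 = 5681.02.
Change = 5681.02/5410.70 − 1 = 0.0500.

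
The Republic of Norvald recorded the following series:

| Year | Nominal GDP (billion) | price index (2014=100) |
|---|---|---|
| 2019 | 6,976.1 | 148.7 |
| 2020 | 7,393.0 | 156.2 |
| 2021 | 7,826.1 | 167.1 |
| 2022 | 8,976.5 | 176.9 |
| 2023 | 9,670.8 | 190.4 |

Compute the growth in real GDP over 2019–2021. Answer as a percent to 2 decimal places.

Real GDP 2019 = 6976.1/1.487 = 4691.39.
Real GDP 2021 = 7826.1/1.671 = 4683.48.
Change = 4683.48/4691.39 − 1 = -0.0017.

-0.17%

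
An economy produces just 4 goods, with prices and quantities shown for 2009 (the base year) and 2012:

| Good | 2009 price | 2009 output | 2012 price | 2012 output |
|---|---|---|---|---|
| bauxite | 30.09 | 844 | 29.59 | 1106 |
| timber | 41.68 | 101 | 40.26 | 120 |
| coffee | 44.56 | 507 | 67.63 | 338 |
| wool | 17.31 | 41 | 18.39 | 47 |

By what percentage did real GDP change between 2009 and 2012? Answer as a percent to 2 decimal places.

Real GDP 2009 = Nominal GDP 2009 = 30.09·844 + 41.68·101 + 44.56·507 + 17.31·41 = 52907.27.
Real GDP 2012 (at 2009 prices) = 30.09·1106 + 41.68·120 + 44.56·338 + 17.31·47 = 54155.99.
Real growth = 54155.99/52907.27 − 1 = 0.0236.

2.36%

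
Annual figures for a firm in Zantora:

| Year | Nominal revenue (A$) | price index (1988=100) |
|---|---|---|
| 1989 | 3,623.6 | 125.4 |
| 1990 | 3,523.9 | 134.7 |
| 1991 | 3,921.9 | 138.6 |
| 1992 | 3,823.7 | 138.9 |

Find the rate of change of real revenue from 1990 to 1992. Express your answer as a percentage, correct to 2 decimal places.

5.23%

Real revenue 1990 = 3523.9/1.347 = 2616.11.
Real revenue 1992 = 3823.7/1.389 = 2752.84.
Change = 2752.84/2616.11 − 1 = 0.0523.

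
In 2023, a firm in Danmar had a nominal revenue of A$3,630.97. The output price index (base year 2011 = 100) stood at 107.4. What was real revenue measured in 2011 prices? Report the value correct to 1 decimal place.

Real revenue = Nominal / (output price index/100) = 3630.97 / 1.074 = 3380.79.

A$3,380.8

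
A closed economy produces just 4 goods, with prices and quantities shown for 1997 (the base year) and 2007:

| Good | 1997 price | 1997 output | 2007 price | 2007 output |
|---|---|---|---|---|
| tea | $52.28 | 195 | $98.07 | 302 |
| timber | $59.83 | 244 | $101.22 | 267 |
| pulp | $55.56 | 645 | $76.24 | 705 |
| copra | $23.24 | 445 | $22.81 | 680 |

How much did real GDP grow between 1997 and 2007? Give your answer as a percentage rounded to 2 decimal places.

Real GDP 1997 = Nominal GDP 1997 = 52.28·195 + 59.83·244 + 55.56·645 + 23.24·445 = 70971.12.
Real GDP 2007 (at 1997 prices) = 52.28·302 + 59.83·267 + 55.56·705 + 23.24·680 = 86736.17.
Real growth = 86736.17/70971.12 − 1 = 0.2221.

22.21%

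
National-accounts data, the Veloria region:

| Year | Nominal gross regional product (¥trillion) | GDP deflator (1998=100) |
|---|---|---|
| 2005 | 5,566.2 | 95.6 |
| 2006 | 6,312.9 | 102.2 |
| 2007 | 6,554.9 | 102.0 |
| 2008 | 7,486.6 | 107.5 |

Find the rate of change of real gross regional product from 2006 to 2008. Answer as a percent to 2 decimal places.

Real gross regional product 2006 = 6312.9/1.022 = 6177.01.
Real gross regional product 2008 = 7486.6/1.075 = 6964.28.
Change = 6964.28/6177.01 − 1 = 0.1275.

12.75%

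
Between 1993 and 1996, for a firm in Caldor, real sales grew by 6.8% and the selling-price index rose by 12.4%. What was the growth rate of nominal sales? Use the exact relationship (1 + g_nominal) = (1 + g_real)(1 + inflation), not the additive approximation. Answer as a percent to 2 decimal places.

20.04%

(1 + g_nom) = (1 + g_real)(1 + π) = 1.0680 × 1.1240 = 1.20043.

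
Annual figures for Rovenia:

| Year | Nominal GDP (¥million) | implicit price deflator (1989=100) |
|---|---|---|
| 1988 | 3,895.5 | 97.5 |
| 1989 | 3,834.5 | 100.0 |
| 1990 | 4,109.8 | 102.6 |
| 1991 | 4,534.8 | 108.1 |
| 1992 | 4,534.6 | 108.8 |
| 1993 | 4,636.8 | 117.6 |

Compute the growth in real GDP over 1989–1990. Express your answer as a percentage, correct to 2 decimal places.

4.46%

Real GDP 1989 = 3834.5/1.000 = 3834.50.
Real GDP 1990 = 4109.8/1.026 = 4005.65.
Change = 4005.65/3834.50 − 1 = 0.0446.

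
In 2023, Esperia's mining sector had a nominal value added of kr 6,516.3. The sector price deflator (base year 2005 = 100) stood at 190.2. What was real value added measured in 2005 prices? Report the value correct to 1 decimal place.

Real value added = Nominal / (sector price deflator/100) = 6516.3 / 1.902 = 3426.03.

kr 3,426.0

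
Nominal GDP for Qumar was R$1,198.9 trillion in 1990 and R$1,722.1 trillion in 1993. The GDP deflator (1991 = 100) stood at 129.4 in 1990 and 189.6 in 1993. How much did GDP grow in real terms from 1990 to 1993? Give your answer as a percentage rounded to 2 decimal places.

-1.97%

Deflate each year: 1990 → 1198.9/1.294 = 926.51; 1993 → 1722.1/1.896 = 908.28.
So real GDP changed by 908.28/926.51 − 1 = -0.0197, i.e. -1.97%.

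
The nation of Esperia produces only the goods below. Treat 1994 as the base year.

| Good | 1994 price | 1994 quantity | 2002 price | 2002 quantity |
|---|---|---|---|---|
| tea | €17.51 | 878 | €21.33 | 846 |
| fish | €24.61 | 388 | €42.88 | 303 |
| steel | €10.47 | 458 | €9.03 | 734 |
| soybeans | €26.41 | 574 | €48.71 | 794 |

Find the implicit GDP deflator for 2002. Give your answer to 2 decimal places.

149.91

Nominal GDP 2002 = 21.33·846 + 42.88·303 + 9.03·734 + 48.71·794 = 76341.58.
Real GDP 2002 (at 1994 prices) = 17.51·846 + 24.61·303 + 10.47·734 + 26.41·794 = 50924.81.
Deflator = Nominal/Real × 100 = 76341.58/50924.81 × 100 = 149.910.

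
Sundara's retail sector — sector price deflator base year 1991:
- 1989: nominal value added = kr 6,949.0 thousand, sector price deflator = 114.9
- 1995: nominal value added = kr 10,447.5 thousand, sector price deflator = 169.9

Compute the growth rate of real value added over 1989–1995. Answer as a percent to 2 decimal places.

Deflate each year: 1989 → 6949.0/1.149 = 6047.87; 1995 → 10447.5/1.699 = 6149.21.
So real value added changed by 6149.21/6047.87 − 1 = 0.0168, i.e. 1.68%.

1.68%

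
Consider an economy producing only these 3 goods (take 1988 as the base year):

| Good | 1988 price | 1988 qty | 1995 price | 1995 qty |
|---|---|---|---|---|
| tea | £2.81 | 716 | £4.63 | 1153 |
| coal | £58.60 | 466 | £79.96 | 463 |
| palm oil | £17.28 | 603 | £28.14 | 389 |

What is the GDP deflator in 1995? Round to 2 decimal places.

143.71

Nominal GDP 1995 = 4.63·1153 + 79.96·463 + 28.14·389 = 53306.33.
Real GDP 1995 (at 1988 prices) = 2.81·1153 + 58.60·463 + 17.28·389 = 37093.65.
Deflator = Nominal/Real × 100 = 53306.33/37093.65 × 100 = 143.707.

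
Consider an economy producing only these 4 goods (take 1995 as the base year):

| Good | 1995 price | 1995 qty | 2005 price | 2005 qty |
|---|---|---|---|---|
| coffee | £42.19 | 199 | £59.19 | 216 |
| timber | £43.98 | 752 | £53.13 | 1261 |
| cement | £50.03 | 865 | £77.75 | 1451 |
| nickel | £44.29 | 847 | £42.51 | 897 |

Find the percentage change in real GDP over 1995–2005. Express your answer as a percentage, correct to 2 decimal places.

44.69%

Real GDP 1995 = Nominal GDP 1995 = 42.19·199 + 43.98·752 + 50.03·865 + 44.29·847 = 122258.35.
Real GDP 2005 (at 1995 prices) = 42.19·216 + 43.98·1261 + 50.03·1451 + 44.29·897 = 176893.48.
Real growth = 176893.48/122258.35 − 1 = 0.4469.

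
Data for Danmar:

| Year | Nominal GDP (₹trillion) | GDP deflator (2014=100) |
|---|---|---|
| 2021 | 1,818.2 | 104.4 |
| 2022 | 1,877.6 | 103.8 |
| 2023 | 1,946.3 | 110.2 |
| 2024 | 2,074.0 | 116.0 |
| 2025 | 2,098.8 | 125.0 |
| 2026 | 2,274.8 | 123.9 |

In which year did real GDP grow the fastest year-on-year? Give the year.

2026

2022: real = 1877.6/1.038 = 1808.86; growth vs 2021 (1741.57) = 3.86%.
2023: real = 1946.3/1.102 = 1766.15; growth vs 2022 (1808.86) = -2.36%.
2024: real = 2074.0/1.160 = 1787.93; growth vs 2023 (1766.15) = 1.23%.
2025: real = 2098.8/1.250 = 1679.04; growth vs 2024 (1787.93) = -6.09%.
2026: real = 2274.8/1.239 = 1836.00; growth vs 2025 (1679.04) = 9.35%.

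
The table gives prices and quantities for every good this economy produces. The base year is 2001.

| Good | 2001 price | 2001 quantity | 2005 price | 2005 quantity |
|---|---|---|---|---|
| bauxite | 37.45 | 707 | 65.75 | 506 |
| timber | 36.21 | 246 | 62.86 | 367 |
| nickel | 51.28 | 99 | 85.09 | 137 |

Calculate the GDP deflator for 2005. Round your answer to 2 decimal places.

173.18

Nominal GDP 2005 = 65.75·506 + 62.86·367 + 85.09·137 = 67996.45.
Real GDP 2005 (at 2001 prices) = 37.45·506 + 36.21·367 + 51.28·137 = 39264.13.
Deflator = Nominal/Real × 100 = 67996.45/39264.13 × 100 = 173.177.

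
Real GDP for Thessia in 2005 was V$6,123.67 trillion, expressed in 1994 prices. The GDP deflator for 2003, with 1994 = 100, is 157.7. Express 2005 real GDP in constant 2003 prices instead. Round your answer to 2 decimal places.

V$9,657.03 trillion

Real GDP in 2003 prices = Real GDP in 1994 prices × (P_2003/P_1994) = 6123.67 × 1.577 = 9657.03.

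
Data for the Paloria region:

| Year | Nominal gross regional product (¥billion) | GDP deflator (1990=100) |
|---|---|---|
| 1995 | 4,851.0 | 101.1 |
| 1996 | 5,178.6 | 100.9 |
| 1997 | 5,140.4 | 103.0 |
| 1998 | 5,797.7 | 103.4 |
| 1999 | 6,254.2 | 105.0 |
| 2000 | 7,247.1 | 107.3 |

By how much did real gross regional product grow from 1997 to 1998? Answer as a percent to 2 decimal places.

Real gross regional product 1997 = 5140.4/1.030 = 4990.68.
Real gross regional product 1998 = 5797.7/1.034 = 5607.06.
Change = 5607.06/4990.68 − 1 = 0.1235.

12.35%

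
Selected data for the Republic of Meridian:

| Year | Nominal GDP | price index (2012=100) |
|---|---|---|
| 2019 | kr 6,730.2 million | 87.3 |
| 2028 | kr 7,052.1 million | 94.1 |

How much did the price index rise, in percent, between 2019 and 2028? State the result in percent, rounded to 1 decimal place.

7.8%

Price-level change = 94.1 / 87.3 − 1 = 0.0779.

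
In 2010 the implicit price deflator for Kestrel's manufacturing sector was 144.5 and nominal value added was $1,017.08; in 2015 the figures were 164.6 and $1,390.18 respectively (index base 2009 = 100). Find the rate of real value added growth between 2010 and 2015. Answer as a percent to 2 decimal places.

Real value added 2010 = 1017.08 / 1.445 = 703.86.
Real value added 2015 = 1390.18 / 1.646 = 844.58.
Real growth = 844.58 / 703.86 − 1 = 0.1999.

19.99%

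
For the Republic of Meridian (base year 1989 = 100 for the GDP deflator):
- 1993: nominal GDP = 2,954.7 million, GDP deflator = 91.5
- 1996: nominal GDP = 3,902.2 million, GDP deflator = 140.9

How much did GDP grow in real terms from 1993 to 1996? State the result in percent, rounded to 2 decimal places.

Deflate each year: 1993 → 2954.7/0.915 = 3229.18; 1996 → 3902.2/1.409 = 2769.48.
So real GDP changed by 2769.48/3229.18 − 1 = -0.1424, i.e. -14.24%.

-14.24%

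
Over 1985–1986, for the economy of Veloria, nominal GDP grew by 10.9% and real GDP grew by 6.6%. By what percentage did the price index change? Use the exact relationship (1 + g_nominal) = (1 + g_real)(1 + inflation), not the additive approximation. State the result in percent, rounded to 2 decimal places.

(1 + g_nom) = (1 + g_real)(1 + π), so π = 1.1090 / 1.0660 − 1 = 0.04034.

4.03%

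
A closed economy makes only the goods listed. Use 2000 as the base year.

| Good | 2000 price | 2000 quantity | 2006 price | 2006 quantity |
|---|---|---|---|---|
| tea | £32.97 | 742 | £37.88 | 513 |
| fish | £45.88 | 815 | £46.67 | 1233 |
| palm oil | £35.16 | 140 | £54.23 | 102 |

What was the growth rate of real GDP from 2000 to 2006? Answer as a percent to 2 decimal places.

Real GDP 2000 = Nominal GDP 2000 = 32.97·742 + 45.88·815 + 35.16·140 = 66778.34.
Real GDP 2006 (at 2000 prices) = 32.97·513 + 45.88·1233 + 35.16·102 = 77069.97.
Real growth = 77069.97/66778.34 − 1 = 0.1541.

15.41%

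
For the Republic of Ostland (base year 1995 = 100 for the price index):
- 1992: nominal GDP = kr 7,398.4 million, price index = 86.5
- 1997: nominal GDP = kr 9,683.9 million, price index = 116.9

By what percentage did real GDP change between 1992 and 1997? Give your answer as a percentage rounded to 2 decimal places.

Real GDP 1992 = 7398.4 / 0.865 = 8553.06.
Real GDP 1997 = 9683.9 / 1.169 = 8283.92.
Real growth = 8283.92 / 8553.06 − 1 = -0.0315.

-3.15%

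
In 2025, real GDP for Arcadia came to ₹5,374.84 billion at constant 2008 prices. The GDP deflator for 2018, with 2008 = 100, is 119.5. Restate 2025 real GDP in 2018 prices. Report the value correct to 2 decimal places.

Real GDP in 2018 prices = Real GDP in 2008 prices × (P_2018/P_2008) = 5374.84 × 1.195 = 6422.93.

₹6,422.93 billion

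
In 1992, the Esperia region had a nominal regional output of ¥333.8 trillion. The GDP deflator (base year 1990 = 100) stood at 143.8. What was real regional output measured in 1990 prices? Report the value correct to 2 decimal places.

Real regional output = Nominal / (GDP deflator/100) = 333.8 / 1.438 = 232.13.

¥232.13 trillion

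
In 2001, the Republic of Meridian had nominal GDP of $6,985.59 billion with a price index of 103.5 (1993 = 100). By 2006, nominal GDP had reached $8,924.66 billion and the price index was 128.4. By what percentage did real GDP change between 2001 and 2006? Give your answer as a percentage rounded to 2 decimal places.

2.98%

Deflate each year: 2001 → 6985.59/1.035 = 6749.36; 2006 → 8924.66/1.284 = 6950.67.
So real GDP changed by 6950.67/6749.36 − 1 = 0.0298, i.e. 2.98%.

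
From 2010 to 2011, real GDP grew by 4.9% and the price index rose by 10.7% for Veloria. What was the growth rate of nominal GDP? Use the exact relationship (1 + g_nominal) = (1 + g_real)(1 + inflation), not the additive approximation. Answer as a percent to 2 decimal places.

16.12%

(1 + g_nom) = (1 + g_real)(1 + π) = 1.0490 × 1.1070 = 1.16124.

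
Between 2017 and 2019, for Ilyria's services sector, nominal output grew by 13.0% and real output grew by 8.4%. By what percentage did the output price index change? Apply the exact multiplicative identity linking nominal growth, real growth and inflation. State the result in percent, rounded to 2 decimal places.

4.24%

(1 + g_nom) = (1 + g_real)(1 + π), so π = 1.1300 / 1.0840 − 1 = 0.04244.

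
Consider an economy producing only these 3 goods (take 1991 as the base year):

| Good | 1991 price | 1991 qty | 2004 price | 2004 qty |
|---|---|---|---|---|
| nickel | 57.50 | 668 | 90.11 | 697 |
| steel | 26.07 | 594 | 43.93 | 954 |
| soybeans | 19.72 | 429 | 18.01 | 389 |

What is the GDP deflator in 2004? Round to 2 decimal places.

Nominal GDP 2004 = 90.11·697 + 43.93·954 + 18.01·389 = 111721.78.
Real GDP 2004 (at 1991 prices) = 57.50·697 + 26.07·954 + 19.72·389 = 72619.36.
Deflator = Nominal/Real × 100 = 111721.78/72619.36 × 100 = 153.846.

153.85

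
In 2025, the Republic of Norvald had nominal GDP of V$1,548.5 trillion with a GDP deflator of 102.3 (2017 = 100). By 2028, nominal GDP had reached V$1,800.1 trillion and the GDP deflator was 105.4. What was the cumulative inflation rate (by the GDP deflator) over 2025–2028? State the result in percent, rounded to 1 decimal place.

3.0%

Price-level change = 105.4 / 102.3 − 1 = 0.0303.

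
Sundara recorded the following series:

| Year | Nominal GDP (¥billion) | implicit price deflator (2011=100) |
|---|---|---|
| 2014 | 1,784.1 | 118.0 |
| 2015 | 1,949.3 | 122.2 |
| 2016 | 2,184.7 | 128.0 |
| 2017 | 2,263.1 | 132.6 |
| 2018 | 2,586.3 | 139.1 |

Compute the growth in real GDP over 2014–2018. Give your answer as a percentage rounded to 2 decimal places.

Real GDP 2014 = 1784.1/1.180 = 1511.95.
Real GDP 2018 = 2586.3/1.391 = 1859.31.
Change = 1859.31/1511.95 − 1 = 0.2297.

22.97%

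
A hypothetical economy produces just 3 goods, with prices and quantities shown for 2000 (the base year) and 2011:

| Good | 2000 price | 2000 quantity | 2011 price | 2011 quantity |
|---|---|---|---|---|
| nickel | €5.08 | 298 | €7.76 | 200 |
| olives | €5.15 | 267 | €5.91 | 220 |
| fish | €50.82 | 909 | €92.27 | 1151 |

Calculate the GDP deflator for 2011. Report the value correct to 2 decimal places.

179.83

Nominal GDP 2011 = 7.76·200 + 5.91·220 + 92.27·1151 = 109054.97.
Real GDP 2011 (at 2000 prices) = 5.08·200 + 5.15·220 + 50.82·1151 = 60642.82.
Deflator = Nominal/Real × 100 = 109054.97/60642.82 × 100 = 179.832.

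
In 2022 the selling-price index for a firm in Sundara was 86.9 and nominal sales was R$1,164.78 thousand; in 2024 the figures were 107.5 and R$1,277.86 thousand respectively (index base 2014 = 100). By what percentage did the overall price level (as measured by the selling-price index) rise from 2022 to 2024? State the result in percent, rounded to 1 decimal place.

23.7%

Price-level change = 107.5 / 86.9 − 1 = 0.2371.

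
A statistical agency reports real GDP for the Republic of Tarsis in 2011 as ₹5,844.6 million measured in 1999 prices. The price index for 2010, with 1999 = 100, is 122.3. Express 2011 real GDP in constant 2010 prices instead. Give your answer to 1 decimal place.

Real GDP in 2010 prices = Real GDP in 1999 prices × (P_2010/P_1999) = 5844.6 × 1.223 = 7147.95.

₹7,147.9 million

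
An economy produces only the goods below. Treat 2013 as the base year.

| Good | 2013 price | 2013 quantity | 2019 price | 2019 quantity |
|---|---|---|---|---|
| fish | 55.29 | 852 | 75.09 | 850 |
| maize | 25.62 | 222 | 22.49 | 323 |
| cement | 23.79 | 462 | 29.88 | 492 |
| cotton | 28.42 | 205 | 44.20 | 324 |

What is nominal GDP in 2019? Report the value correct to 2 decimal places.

Nominal GDP 2019 = Σ (p_2019 × q_2019) = 75.09·850 + 22.49·323 + 29.88·492 + 44.20·324 = 100112.53.

100112.53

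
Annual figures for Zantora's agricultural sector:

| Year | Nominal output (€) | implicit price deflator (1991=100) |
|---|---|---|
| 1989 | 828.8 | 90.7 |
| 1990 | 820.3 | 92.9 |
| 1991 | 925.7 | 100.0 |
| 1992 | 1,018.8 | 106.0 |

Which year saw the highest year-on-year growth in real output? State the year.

1990: real = 820.3/0.929 = 882.99; growth vs 1989 (913.78) = -3.37%.
1991: real = 925.7/1.000 = 925.70; growth vs 1990 (882.99) = 4.84%.
1992: real = 1018.8/1.060 = 961.13; growth vs 1991 (925.70) = 3.83%.

1991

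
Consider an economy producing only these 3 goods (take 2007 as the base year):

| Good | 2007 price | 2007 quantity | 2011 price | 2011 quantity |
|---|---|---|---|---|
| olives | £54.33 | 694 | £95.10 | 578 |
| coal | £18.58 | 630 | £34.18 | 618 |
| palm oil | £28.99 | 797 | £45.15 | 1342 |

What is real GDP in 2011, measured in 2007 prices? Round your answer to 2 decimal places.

£81789.76

Real GDP 2011 = Σ (p_2007 × q_2011) = 54.33·578 + 18.58·618 + 28.99·1342 = 81789.76.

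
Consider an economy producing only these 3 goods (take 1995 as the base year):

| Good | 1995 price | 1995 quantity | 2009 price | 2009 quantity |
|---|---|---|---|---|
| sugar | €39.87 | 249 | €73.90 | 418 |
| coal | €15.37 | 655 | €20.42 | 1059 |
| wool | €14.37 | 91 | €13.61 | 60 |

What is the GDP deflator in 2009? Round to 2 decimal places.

157.76

Nominal GDP 2009 = 73.90·418 + 20.42·1059 + 13.61·60 = 53331.58.
Real GDP 2009 (at 1995 prices) = 39.87·418 + 15.37·1059 + 14.37·60 = 33804.69.
Deflator = Nominal/Real × 100 = 53331.58/33804.69 × 100 = 157.764.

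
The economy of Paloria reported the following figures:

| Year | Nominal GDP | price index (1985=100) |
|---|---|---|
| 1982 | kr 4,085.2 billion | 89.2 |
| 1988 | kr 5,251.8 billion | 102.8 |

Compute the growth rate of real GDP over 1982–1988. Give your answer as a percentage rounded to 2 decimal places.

11.55%

Real GDP 1982 = 4085.2 / 0.892 = 4579.82.
Real GDP 1988 = 5251.8 / 1.028 = 5108.75.
Real growth = 5108.75 / 4579.82 − 1 = 0.1155.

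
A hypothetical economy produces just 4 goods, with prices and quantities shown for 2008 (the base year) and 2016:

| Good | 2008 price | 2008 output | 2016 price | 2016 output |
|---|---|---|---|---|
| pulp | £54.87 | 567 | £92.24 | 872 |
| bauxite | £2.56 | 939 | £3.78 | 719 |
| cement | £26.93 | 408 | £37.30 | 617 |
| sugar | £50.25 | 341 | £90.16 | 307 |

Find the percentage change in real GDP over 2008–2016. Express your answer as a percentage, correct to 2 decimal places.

Real GDP 2008 = Nominal GDP 2008 = 54.87·567 + 2.56·939 + 26.93·408 + 50.25·341 = 61637.82.
Real GDP 2016 (at 2008 prices) = 54.87·872 + 2.56·719 + 26.93·617 + 50.25·307 = 81729.84.
Real growth = 81729.84/61637.82 − 1 = 0.3260.

32.60%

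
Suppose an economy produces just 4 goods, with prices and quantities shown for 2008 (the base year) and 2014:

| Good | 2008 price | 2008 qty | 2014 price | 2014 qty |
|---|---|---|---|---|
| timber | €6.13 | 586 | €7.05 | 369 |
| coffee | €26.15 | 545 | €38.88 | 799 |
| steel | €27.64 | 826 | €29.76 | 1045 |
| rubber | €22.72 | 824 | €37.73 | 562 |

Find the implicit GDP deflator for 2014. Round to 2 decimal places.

132.65

Nominal GDP 2014 = 7.05·369 + 38.88·799 + 29.76·1045 + 37.73·562 = 85970.03.
Real GDP 2014 (at 2008 prices) = 6.13·369 + 26.15·799 + 27.64·1045 + 22.72·562 = 64808.26.
Deflator = Nominal/Real × 100 = 85970.03/64808.26 × 100 = 132.653.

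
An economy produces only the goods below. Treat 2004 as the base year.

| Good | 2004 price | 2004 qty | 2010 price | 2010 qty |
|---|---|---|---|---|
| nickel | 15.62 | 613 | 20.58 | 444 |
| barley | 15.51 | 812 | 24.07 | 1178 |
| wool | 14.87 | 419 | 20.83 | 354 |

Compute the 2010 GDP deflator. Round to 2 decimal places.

Nominal GDP 2010 = 20.58·444 + 24.07·1178 + 20.83·354 = 44865.80.
Real GDP 2010 (at 2004 prices) = 15.62·444 + 15.51·1178 + 14.87·354 = 30470.04.
Deflator = Nominal/Real × 100 = 44865.80/30470.04 × 100 = 147.246.

147.25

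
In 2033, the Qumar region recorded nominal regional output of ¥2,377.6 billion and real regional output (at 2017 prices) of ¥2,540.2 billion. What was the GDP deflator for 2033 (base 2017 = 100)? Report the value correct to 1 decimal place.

93.6

GDP deflator = (Nominal / Real) × 100 = 2377.6 / 2540.2 × 100 = 93.60.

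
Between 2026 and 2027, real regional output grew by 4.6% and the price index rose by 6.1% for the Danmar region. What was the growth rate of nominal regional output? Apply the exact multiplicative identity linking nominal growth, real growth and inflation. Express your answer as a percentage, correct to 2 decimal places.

(1 + g_nom) = (1 + g_real)(1 + π) = 1.0460 × 1.0610 = 1.10981.

10.98%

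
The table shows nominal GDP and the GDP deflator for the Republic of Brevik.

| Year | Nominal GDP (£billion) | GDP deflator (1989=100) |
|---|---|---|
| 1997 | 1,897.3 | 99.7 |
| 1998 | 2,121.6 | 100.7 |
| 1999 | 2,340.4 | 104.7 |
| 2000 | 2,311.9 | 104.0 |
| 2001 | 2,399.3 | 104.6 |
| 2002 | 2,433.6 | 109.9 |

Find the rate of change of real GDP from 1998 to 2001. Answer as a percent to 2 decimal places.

8.87%

Real GDP 1998 = 2121.6/1.007 = 2106.85.
Real GDP 2001 = 2399.3/1.046 = 2293.79.
Change = 2293.79/2106.85 − 1 = 0.0887.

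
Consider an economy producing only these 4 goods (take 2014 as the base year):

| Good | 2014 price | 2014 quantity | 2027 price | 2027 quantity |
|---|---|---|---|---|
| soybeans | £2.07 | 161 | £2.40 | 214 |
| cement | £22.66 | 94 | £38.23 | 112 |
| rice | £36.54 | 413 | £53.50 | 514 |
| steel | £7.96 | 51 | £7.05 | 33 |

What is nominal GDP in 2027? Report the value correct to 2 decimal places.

£32527.01

Nominal GDP 2027 = Σ (p_2027 × q_2027) = 2.40·214 + 38.23·112 + 53.50·514 + 7.05·33 = 32527.01.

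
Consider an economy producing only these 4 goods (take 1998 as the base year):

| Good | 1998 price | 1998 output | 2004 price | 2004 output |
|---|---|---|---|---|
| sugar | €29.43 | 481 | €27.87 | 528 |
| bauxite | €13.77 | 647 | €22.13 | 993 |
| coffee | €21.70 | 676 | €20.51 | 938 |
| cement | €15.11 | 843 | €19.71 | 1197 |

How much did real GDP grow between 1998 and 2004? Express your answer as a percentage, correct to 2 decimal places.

34.04%

Real GDP 1998 = Nominal GDP 1998 = 29.43·481 + 13.77·647 + 21.70·676 + 15.11·843 = 50471.95.
Real GDP 2004 (at 1998 prices) = 29.43·528 + 13.77·993 + 21.70·938 + 15.11·1197 = 67653.92.
Real growth = 67653.92/50471.95 − 1 = 0.3404.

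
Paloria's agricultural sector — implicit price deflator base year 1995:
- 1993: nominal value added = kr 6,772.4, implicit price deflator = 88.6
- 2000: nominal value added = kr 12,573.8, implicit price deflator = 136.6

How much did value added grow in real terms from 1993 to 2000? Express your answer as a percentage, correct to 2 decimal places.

Real value added 1993 = 6772.4 / 0.886 = 7643.79.
Real value added 2000 = 12573.8 / 1.366 = 9204.83.
Real growth = 9204.83 / 7643.79 − 1 = 0.2042.

20.42%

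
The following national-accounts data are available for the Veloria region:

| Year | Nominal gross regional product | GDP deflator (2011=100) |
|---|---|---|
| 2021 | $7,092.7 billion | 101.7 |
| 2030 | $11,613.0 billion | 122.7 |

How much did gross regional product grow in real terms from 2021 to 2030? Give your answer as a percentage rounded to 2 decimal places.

Deflate each year: 2021 → 7092.7/1.017 = 6974.14; 2030 → 11613.0/1.227 = 9464.55.
So real gross regional product changed by 9464.55/6974.14 − 1 = 0.3571, i.e. 35.71%.

35.71%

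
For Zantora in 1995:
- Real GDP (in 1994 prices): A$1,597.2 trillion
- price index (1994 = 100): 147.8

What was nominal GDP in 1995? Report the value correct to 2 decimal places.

A$2,360.66 trillion

Nominal GDP = Real × (price index/100) = 1597.2 × 1.478 = 2360.66.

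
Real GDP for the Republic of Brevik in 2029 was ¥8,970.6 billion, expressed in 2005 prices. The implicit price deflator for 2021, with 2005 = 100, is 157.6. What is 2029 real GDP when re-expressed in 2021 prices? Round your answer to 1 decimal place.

Real GDP in 2021 prices = Real GDP in 2005 prices × (P_2021/P_2005) = 8970.6 × 1.576 = 14137.67.

¥14,137.7 billion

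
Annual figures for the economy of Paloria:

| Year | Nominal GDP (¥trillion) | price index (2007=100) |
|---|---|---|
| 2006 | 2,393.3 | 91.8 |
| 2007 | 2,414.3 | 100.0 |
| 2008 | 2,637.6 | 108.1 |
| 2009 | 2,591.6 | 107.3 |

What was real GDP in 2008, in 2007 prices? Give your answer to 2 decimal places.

¥2,439.96 trillion

Real GDP 2008 = 2637.6 / 1.081 = 2439.96.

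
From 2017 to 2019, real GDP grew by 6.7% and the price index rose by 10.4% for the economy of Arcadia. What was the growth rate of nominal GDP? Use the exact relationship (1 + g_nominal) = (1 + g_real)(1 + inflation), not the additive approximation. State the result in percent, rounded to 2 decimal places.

(1 + g_nom) = (1 + g_real)(1 + π) = 1.0670 × 1.1040 = 1.17797.

17.80%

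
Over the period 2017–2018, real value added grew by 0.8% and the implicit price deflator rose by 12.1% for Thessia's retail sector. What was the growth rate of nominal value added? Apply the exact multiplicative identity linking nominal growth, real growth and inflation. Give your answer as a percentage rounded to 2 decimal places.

(1 + g_nom) = (1 + g_real)(1 + π) = 1.0080 × 1.1210 = 1.12997.

13.00%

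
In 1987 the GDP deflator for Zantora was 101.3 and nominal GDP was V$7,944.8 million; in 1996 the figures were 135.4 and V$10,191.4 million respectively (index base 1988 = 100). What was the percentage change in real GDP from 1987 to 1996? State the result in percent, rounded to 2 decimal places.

Deflate each year: 1987 → 7944.8/1.013 = 7842.84; 1996 → 10191.4/1.354 = 7526.88.
So real GDP changed by 7526.88/7842.84 − 1 = -0.0403, i.e. -4.03%.

-4.03%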